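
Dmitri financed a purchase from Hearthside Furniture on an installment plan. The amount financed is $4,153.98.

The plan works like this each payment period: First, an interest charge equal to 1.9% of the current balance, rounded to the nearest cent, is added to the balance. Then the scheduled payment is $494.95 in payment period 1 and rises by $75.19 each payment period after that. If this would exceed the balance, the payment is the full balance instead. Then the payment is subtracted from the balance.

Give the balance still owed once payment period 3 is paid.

# | Opening | Interest | Payment | End bal
1 | $4,153.98 | $78.93 | $494.95 | $3,737.96
2 | $3,737.96 | $71.02 | $570.14 | $3,238.84
3 | $3,238.84 | $61.54 | $645.33 | $2,655.05

$2,655.05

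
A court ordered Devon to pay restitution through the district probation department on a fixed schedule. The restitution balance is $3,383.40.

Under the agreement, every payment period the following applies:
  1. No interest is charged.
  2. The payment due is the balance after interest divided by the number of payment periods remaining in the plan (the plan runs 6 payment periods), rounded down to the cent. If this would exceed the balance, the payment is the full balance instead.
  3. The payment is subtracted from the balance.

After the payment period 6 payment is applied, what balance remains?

$0.00

Payment period 1: opening $3,383.40; payment $563.90; balance $2,819.50
Payment period 2: opening $2,819.50; payment $563.90; balance $2,255.60
Payment period 3: opening $2,255.60; payment $563.90; balance $1,691.70
Payment period 4: opening $1,691.70; payment $563.90; balance $1,127.80
Payment period 5: opening $1,127.80; payment $563.90; balance $563.90
Payment period 6: opening $563.90; payment $563.90; balance $0.00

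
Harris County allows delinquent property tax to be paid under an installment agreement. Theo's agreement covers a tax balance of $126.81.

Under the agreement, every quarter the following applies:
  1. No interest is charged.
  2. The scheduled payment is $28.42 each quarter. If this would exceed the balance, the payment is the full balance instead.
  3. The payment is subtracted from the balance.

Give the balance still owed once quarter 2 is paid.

Quarter 1: $126.81 − $28.42 → $98.39
Quarter 2: $98.39 − $28.42 → $69.97

$69.97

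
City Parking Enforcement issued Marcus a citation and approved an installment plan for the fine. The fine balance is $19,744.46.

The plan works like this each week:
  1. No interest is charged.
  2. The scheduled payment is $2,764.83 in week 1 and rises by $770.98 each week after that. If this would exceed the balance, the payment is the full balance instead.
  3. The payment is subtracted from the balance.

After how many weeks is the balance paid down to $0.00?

Week 1: opening $19,744.46; payment $2,764.83; balance $16,979.63
Week 2: opening $16,979.63; payment $3,535.81; balance $13,443.82
Week 3: opening $13,443.82; payment $4,306.79; balance $9,137.03
Week 4: opening $9,137.03; payment $5,077.77; balance $4,059.26
Week 5: opening $4,059.26; payment $4,059.26; balance $0.00
Balance reaches $0.00 in week 5.

5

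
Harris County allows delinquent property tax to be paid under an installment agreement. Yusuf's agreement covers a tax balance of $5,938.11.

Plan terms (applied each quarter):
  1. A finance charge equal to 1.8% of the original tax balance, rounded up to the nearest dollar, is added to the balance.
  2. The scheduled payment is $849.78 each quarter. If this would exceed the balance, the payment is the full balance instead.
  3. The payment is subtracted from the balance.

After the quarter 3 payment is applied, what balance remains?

Quarter 1: opening $5,938.11; interest $107.00 → $6,045.11; payment $849.78; balance $5,195.33
Quarter 2: opening $5,195.33; interest $107.00 → $5,302.33; payment $849.78; balance $4,452.55
Quarter 3: opening $4,452.55; interest $107.00 → $4,559.55; payment $849.78; balance $3,709.77

$3,709.77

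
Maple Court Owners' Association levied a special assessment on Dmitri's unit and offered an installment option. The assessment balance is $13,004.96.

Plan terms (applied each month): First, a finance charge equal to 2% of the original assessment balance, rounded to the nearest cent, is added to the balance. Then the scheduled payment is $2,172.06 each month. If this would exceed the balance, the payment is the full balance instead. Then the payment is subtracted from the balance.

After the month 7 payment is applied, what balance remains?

# | Opening | Interest | Payment | End bal
1 | $13,004.96 | $260.10 | $2,172.06 | $11,093.00
2 | $11,093.00 | $260.10 | $2,172.06 | $9,181.04
3 | $9,181.04 | $260.10 | $2,172.06 | $7,269.08
4 | $7,269.08 | $260.10 | $2,172.06 | $5,357.12
5 | $5,357.12 | $260.10 | $2,172.06 | $3,445.16
6 | $3,445.16 | $260.10 | $2,172.06 | $1,533.20
7 | $1,533.20 | $260.10 | $1,793.30 | $0.00

$0.00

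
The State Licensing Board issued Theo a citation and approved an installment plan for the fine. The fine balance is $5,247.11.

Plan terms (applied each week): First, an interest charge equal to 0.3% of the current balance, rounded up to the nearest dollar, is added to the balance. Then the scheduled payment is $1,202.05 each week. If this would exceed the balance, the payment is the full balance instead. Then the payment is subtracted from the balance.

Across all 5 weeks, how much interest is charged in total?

$46.00

# | Opening | Interest | Payment | End bal
1 | $5,247.11 | $16.00 | $1,202.05 | $4,061.06
2 | $4,061.06 | $13.00 | $1,202.05 | $2,872.01
3 | $2,872.01 | $9.00 | $1,202.05 | $1,678.96
4 | $1,678.96 | $6.00 | $1,202.05 | $482.91
5 | $482.91 | $2.00 | $484.91 | $0.00
Total interest: $16.00 + $13.00 + $9.00 + $6.00 + $2.00 = $46.00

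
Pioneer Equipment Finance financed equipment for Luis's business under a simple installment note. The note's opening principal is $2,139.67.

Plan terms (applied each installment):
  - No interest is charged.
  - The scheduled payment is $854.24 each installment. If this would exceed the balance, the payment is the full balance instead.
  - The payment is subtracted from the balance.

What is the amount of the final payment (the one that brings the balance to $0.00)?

$431.19

Installment 1: opening $2,139.67; payment $854.24; balance $1,285.43
Installment 2: opening $1,285.43; payment $854.24; balance $431.19
Installment 3: opening $431.19; payment $431.19; balance $0.00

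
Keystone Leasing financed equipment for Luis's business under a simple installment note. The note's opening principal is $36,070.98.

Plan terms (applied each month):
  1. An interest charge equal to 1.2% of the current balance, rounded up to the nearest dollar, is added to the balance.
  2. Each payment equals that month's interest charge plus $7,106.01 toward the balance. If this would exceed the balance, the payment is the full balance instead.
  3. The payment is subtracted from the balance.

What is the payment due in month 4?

$7,284.01

# | Opening | Interest | Payment | End bal
1 | $36,070.98 | $433.00 | $7,539.01 | $28,964.97
2 | $28,964.97 | $348.00 | $7,454.01 | $21,858.96
3 | $21,858.96 | $263.00 | $7,369.01 | $14,752.95
4 | $14,752.95 | $178.00 | $7,284.01 | $7,646.94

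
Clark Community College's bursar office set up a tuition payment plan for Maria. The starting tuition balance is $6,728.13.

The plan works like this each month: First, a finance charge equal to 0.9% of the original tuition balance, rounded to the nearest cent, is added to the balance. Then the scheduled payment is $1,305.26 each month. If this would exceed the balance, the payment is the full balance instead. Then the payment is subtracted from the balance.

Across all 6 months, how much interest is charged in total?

$363.30

Month 1: $6,728.13 +$60.55 interest = $6,788.68; pay $1,305.26 → $5,483.42
Month 2: $5,483.42 +$60.55 interest = $5,543.97; pay $1,305.26 → $4,238.71
Month 3: $4,238.71 +$60.55 interest = $4,299.26; pay $1,305.26 → $2,994.00
Month 4: $2,994.00 +$60.55 interest = $3,054.55; pay $1,305.26 → $1,749.29
Month 5: $1,749.29 +$60.55 interest = $1,809.84; pay $1,305.26 → $504.58
Month 6: $504.58 +$60.55 interest = $565.13; pay $565.13 → $0.00
Total interest: $60.55 + $60.55 + $60.55 + $60.55 + $60.55 + $60.55 = $363.30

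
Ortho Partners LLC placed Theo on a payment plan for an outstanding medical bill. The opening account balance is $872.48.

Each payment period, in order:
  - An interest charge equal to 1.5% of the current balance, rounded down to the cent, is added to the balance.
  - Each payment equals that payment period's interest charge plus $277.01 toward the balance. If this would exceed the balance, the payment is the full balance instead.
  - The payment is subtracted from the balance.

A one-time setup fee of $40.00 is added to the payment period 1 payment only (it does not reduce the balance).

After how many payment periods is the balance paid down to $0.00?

4

Payment period 1: opening $872.48; interest $13.08 → $885.56; payment $290.09 (+ $40.00 fee); balance $595.47
Payment period 2: opening $595.47; interest $8.93 → $604.40; payment $285.94; balance $318.46
Payment period 3: opening $318.46; interest $4.77 → $323.23; payment $281.78; balance $41.45
Payment period 4: opening $41.45; interest $0.62 → $42.07; payment $42.07; balance $0.00
Balance reaches $0.00 in payment period 4.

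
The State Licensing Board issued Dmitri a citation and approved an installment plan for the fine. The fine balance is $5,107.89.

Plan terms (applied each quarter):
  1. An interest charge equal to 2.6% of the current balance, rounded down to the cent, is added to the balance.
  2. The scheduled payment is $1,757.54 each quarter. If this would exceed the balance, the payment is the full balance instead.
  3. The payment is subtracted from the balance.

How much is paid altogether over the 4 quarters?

$5,381.22

# | Opening | Interest | Payment | End bal
1 | $5,107.89 | $132.80 | $1,757.54 | $3,483.15
2 | $3,483.15 | $90.56 | $1,757.54 | $1,816.17
3 | $1,816.17 | $47.22 | $1,757.54 | $105.85
4 | $105.85 | $2.75 | $108.60 | $0.00
Total paid: $5,381.22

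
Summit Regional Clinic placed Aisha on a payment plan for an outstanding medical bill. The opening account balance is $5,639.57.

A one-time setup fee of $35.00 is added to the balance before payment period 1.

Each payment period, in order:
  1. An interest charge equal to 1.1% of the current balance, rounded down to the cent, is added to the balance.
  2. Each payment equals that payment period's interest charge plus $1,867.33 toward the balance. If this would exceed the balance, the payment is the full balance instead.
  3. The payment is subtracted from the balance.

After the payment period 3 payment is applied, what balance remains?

$72.58

# | Opening | Interest | Payment | End bal
1 | $5,674.57 | $62.42 | $1,929.75 | $3,807.24
2 | $3,807.24 | $41.87 | $1,909.20 | $1,939.91
3 | $1,939.91 | $21.33 | $1,888.66 | $72.58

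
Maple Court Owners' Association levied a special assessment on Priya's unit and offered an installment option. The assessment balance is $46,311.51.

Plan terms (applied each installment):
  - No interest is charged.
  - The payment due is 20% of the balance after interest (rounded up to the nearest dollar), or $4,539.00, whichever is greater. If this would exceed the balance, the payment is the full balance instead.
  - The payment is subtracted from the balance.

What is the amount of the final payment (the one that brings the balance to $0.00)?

Installment 1: $46,311.51 − $9,263.00 → $37,048.51
Installment 2: $37,048.51 − $7,410.00 → $29,638.51
Installment 3: $29,638.51 − $5,928.00 → $23,710.51
Installment 4: $23,710.51 − $4,743.00 → $18,967.51
Installment 5: $18,967.51 − $4,539.00 → $14,428.51
Installment 6: $14,428.51 − $4,539.00 → $9,889.51
Installment 7: $9,889.51 − $4,539.00 → $5,350.51
Installment 8: $5,350.51 − $4,539.00 → $811.51
Installment 9: $811.51 − $811.51 → $0.00

$811.51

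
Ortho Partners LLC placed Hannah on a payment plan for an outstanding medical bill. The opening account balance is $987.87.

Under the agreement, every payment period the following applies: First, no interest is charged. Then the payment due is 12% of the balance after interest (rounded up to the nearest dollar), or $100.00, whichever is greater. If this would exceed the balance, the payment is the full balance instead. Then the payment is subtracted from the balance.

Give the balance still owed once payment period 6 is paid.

Payment period 1: $987.87 − $119.00 → $868.87
Payment period 2: $868.87 − $105.00 → $763.87
Payment period 3: $763.87 − $100.00 → $663.87
Payment period 4: $663.87 − $100.00 → $563.87
Payment period 5: $563.87 − $100.00 → $463.87
Payment period 6: $463.87 − $100.00 → $363.87

$363.87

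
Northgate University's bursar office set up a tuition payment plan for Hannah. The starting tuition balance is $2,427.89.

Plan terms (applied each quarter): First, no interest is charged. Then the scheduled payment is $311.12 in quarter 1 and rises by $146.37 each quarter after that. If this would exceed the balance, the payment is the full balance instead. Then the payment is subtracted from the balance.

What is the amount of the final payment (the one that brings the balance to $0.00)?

Quarter 1: $2,427.89 − $311.12 → $2,116.77
Quarter 2: $2,116.77 − $457.49 → $1,659.28
Quarter 3: $1,659.28 − $603.86 → $1,055.42
Quarter 4: $1,055.42 − $750.23 → $305.19
Quarter 5: $305.19 − $305.19 → $0.00

$305.19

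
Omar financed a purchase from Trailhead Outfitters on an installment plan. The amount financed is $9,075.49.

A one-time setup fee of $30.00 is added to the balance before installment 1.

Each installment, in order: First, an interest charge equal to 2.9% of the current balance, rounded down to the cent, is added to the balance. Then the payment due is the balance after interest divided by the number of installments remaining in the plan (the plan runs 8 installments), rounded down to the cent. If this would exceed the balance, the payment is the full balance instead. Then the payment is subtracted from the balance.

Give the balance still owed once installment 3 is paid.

Installment 1: opening $9,105.49; interest $264.05 → $9,369.54; payment $1,171.19; balance $8,198.35
Installment 2: opening $8,198.35; interest $237.75 → $8,436.10; payment $1,205.15; balance $7,230.95
Installment 3: opening $7,230.95; interest $209.69 → $7,440.64; payment $1,240.10; balance $6,200.54

$6,200.54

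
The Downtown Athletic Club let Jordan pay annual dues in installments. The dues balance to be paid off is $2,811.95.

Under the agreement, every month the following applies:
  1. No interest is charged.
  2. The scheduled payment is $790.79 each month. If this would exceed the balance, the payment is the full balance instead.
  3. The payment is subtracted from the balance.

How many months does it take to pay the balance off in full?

4

Month 1: $2,811.95 − $790.79 → $2,021.16
Month 2: $2,021.16 − $790.79 → $1,230.37
Month 3: $1,230.37 − $790.79 → $439.58
Month 4: $439.58 − $439.58 → $0.00
Balance reaches $0.00 in month 4.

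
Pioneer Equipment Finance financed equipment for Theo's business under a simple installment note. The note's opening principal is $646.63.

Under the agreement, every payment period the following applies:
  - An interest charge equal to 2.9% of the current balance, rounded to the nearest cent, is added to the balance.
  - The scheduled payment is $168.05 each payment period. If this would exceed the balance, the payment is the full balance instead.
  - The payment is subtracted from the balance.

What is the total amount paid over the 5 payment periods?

$695.82

Payment period 1: opening $646.63; interest $18.75 → $665.38; payment $168.05; balance $497.33
Payment period 2: opening $497.33; interest $14.42 → $511.75; payment $168.05; balance $343.70
Payment period 3: opening $343.70; interest $9.97 → $353.67; payment $168.05; balance $185.62
Payment period 4: opening $185.62; interest $5.38 → $191.00; payment $168.05; balance $22.95
Payment period 5: opening $22.95; interest $0.67 → $23.62; payment $23.62; balance $0.00
Total paid: $695.82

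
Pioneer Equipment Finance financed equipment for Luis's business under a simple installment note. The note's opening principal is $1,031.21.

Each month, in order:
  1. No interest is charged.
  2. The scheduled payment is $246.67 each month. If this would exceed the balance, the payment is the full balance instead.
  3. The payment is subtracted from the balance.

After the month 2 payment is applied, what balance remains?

$537.87

Month 1: $1,031.21 − $246.67 → $784.54
Month 2: $784.54 − $246.67 → $537.87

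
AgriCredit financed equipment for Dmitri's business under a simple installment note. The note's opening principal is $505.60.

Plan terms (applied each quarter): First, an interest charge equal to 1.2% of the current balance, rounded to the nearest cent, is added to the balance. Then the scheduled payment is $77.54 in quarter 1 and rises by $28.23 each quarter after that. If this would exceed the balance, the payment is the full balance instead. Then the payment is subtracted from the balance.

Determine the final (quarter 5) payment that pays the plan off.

Quarter 1: opening $505.60; interest $6.07 → $511.67; payment $77.54; balance $434.13
Quarter 2: opening $434.13; interest $5.21 → $439.34; payment $105.77; balance $333.57
Quarter 3: opening $333.57; interest $4.00 → $337.57; payment $134.00; balance $203.57
Quarter 4: opening $203.57; interest $2.44 → $206.01; payment $162.23; balance $43.78
Quarter 5: opening $43.78; interest $0.53 → $44.31; payment $44.31; balance $0.00

$44.31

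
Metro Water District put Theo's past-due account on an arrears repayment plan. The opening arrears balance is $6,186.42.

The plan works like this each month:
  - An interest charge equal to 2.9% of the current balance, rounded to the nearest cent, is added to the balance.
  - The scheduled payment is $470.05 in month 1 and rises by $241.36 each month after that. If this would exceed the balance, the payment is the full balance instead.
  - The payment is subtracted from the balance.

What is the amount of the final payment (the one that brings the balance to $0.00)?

Month 1: opening $6,186.42; interest $179.41 → $6,365.83; payment $470.05; balance $5,895.78
Month 2: opening $5,895.78; interest $170.98 → $6,066.76; payment $711.41; balance $5,355.35
Month 3: opening $5,355.35; interest $155.31 → $5,510.66; payment $952.77; balance $4,557.89
Month 4: opening $4,557.89; interest $132.18 → $4,690.07; payment $1,194.13; balance $3,495.94
Month 5: opening $3,495.94; interest $101.38 → $3,597.32; payment $1,435.49; balance $2,161.83
Month 6: opening $2,161.83; interest $62.69 → $2,224.52; payment $1,676.85; balance $547.67
Month 7: opening $547.67; interest $15.88 → $563.55; payment $563.55; balance $0.00

$563.55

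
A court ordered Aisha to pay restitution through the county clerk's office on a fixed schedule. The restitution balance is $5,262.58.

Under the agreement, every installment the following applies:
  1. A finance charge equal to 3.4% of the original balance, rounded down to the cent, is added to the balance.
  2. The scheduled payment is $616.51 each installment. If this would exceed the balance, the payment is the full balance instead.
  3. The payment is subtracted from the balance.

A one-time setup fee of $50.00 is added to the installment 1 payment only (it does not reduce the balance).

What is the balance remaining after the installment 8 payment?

Installment 1: $5,262.58 +$178.92 interest = $5,441.50; pay $616.51 (+ $50.00 fee) → $4,824.99
Installment 2: $4,824.99 +$178.92 interest = $5,003.91; pay $616.51 → $4,387.40
Installment 3: $4,387.40 +$178.92 interest = $4,566.32; pay $616.51 → $3,949.81
Installment 4: $3,949.81 +$178.92 interest = $4,128.73; pay $616.51 → $3,512.22
Installment 5: $3,512.22 +$178.92 interest = $3,691.14; pay $616.51 → $3,074.63
Installment 6: $3,074.63 +$178.92 interest = $3,253.55; pay $616.51 → $2,637.04
Installment 7: $2,637.04 +$178.92 interest = $2,815.96; pay $616.51 → $2,199.45
Installment 8: $2,199.45 +$178.92 interest = $2,378.37; pay $616.51 → $1,761.86

$1,761.86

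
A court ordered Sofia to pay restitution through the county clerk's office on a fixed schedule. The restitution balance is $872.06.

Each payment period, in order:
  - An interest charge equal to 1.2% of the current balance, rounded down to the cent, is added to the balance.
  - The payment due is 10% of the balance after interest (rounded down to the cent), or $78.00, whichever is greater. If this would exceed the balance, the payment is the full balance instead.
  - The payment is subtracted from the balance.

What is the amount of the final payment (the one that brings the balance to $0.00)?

Payment period 1: $872.06 +$10.46 interest = $882.52; pay $88.25 → $794.27
Payment period 2: $794.27 +$9.53 interest = $803.80; pay $80.38 → $723.42
Payment period 3: $723.42 +$8.68 interest = $732.10; pay $78.00 → $654.10
Payment period 4: $654.10 +$7.84 interest = $661.94; pay $78.00 → $583.94
Payment period 5: $583.94 +$7.00 interest = $590.94; pay $78.00 → $512.94
Payment period 6: $512.94 +$6.15 interest = $519.09; pay $78.00 → $441.09
Payment period 7: $441.09 +$5.29 interest = $446.38; pay $78.00 → $368.38
Payment period 8: $368.38 +$4.42 interest = $372.80; pay $78.00 → $294.80
Payment period 9: $294.80 +$3.53 interest = $298.33; pay $78.00 → $220.33
Payment period 10: $220.33 +$2.64 interest = $222.97; pay $78.00 → $144.97
Payment period 11: $144.97 +$1.73 interest = $146.70; pay $78.00 → $68.70
Payment period 12: $68.70 +$0.82 interest = $69.52; pay $69.52 → $0.00

$69.52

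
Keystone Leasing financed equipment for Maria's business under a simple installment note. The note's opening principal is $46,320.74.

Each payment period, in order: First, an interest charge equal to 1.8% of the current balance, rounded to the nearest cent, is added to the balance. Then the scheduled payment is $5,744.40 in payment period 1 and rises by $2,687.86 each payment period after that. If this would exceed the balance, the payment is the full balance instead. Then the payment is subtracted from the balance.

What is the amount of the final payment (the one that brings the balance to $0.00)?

$9,996.69

# | Opening | Interest | Payment | End bal
1 | $46,320.74 | $833.77 | $5,744.40 | $41,410.11
2 | $41,410.11 | $745.38 | $8,432.26 | $33,723.23
3 | $33,723.23 | $607.02 | $11,120.12 | $23,210.13
4 | $23,210.13 | $417.78 | $13,807.98 | $9,819.93
5 | $9,819.93 | $176.76 | $9,996.69 | $0.00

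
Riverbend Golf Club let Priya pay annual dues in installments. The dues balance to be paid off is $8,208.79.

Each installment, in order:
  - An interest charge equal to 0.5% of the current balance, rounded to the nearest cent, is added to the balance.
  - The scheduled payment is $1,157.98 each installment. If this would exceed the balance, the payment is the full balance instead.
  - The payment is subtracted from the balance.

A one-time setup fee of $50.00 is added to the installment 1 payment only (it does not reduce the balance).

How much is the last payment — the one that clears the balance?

Installment 1: opening $8,208.79; interest $41.04 → $8,249.83; payment $1,157.98 (+ $50.00 fee); balance $7,091.85
Installment 2: opening $7,091.85; interest $35.46 → $7,127.31; payment $1,157.98; balance $5,969.33
Installment 3: opening $5,969.33; interest $29.85 → $5,999.18; payment $1,157.98; balance $4,841.20
Installment 4: opening $4,841.20; interest $24.21 → $4,865.41; payment $1,157.98; balance $3,707.43
Installment 5: opening $3,707.43; interest $18.54 → $3,725.97; payment $1,157.98; balance $2,567.99
Installment 6: opening $2,567.99; interest $12.84 → $2,580.83; payment $1,157.98; balance $1,422.85
Installment 7: opening $1,422.85; interest $7.11 → $1,429.96; payment $1,157.98; balance $271.98
Installment 8: opening $271.98; interest $1.36 → $273.34; payment $273.34; balance $0.00

$273.34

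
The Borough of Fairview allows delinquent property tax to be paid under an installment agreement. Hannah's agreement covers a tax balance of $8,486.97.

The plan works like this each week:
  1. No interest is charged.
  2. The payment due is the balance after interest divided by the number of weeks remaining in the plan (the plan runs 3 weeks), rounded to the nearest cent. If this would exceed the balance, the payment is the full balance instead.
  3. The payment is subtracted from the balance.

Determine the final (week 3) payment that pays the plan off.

Week 1: opening $8,486.97; payment $2,828.99; balance $5,657.98
Week 2: opening $5,657.98; payment $2,828.99; balance $2,828.99
Week 3: opening $2,828.99; payment $2,828.99; balance $0.00

$2,828.99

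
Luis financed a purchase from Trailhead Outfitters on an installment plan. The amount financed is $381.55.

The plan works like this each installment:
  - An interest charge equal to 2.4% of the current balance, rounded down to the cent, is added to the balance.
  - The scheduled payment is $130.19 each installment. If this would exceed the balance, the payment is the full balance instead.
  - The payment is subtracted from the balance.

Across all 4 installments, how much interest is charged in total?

# | Opening | Interest | Payment | End bal
1 | $381.55 | $9.15 | $130.19 | $260.51
2 | $260.51 | $6.25 | $130.19 | $136.57
3 | $136.57 | $3.27 | $130.19 | $9.65
4 | $9.65 | $0.23 | $9.88 | $0.00
Total interest: $9.15 + $6.25 + $3.27 + $0.23 = $18.90

$18.90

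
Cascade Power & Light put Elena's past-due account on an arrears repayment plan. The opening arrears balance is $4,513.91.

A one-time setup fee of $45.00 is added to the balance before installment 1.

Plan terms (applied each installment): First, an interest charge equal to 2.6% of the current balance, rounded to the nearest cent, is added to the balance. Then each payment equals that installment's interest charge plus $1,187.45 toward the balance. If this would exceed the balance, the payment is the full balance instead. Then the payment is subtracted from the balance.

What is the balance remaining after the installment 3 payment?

# | Opening | Interest | Payment | End bal
1 | $4,558.91 | $118.53 | $1,305.98 | $3,371.46
2 | $3,371.46 | $87.66 | $1,275.11 | $2,184.01
3 | $2,184.01 | $56.78 | $1,244.23 | $996.56

$996.56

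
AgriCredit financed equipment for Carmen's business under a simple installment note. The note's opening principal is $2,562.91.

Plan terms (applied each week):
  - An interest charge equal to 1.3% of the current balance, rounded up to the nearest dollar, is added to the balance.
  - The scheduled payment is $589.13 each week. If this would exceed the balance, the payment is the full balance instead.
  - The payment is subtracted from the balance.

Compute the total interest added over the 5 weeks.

$96.00

# | Opening | Interest | Payment | End bal
1 | $2,562.91 | $34.00 | $589.13 | $2,007.78
2 | $2,007.78 | $27.00 | $589.13 | $1,445.65
3 | $1,445.65 | $19.00 | $589.13 | $875.52
4 | $875.52 | $12.00 | $589.13 | $298.39
5 | $298.39 | $4.00 | $302.39 | $0.00
Total interest: $34.00 + $27.00 + $19.00 + $12.00 + $4.00 = $96.00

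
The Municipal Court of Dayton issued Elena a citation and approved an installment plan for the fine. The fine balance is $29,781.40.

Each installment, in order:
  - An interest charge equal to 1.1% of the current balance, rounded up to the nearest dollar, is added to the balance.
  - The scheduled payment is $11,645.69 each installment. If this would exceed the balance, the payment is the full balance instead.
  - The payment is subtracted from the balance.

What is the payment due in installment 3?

Installment 1: $29,781.40 +$328.00 interest = $30,109.40; pay $11,645.69 → $18,463.71
Installment 2: $18,463.71 +$204.00 interest = $18,667.71; pay $11,645.69 → $7,022.02
Installment 3: $7,022.02 +$78.00 interest = $7,100.02; pay $7,100.02 → $0.00

$7,100.02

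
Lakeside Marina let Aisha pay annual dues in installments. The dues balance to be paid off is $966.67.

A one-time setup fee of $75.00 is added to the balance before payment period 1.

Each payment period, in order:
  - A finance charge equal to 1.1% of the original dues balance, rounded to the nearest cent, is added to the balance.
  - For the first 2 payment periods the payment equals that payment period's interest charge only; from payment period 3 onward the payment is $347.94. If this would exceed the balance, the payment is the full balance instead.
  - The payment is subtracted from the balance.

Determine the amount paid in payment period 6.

# | Opening | Interest | Payment | End bal
1 | $1,041.67 | $10.63 | $10.63 | $1,041.67
2 | $1,041.67 | $10.63 | $10.63 | $1,041.67
3 | $1,041.67 | $10.63 | $347.94 | $704.36
4 | $704.36 | $10.63 | $347.94 | $367.05
5 | $367.05 | $10.63 | $347.94 | $29.74
6 | $29.74 | $10.63 | $40.37 | $0.00

$40.37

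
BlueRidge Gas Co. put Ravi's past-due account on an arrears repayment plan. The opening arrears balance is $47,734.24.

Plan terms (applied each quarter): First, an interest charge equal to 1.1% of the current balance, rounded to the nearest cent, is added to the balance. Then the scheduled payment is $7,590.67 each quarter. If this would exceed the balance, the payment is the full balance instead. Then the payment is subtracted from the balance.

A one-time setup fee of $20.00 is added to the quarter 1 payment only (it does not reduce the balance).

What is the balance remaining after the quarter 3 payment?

Quarter 1: $47,734.24 +$525.08 interest = $48,259.32; pay $7,590.67 (+ $20.00 fee) → $40,668.65
Quarter 2: $40,668.65 +$447.36 interest = $41,116.01; pay $7,590.67 → $33,525.34
Quarter 3: $33,525.34 +$368.78 interest = $33,894.12; pay $7,590.67 → $26,303.45

$26,303.45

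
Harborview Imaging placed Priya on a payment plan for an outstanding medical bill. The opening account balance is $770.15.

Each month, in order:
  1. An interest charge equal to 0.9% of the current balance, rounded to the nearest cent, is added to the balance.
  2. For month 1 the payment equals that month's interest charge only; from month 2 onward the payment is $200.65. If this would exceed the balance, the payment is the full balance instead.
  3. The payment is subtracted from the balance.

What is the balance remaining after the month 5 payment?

# | Opening | Interest | Payment | End bal
1 | $770.15 | $6.93 | $6.93 | $770.15
2 | $770.15 | $6.93 | $200.65 | $576.43
3 | $576.43 | $5.19 | $200.65 | $380.97
4 | $380.97 | $3.43 | $200.65 | $183.75
5 | $183.75 | $1.65 | $185.40 | $0.00

$0.00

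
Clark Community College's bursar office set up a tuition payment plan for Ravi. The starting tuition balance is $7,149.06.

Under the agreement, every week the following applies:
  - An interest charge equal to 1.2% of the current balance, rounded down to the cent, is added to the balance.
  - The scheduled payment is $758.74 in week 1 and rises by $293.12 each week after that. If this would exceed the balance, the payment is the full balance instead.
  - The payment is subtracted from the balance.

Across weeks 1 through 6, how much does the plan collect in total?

$7,469.69

Week 1: opening $7,149.06; interest $85.78 → $7,234.84; payment $758.74; balance $6,476.10
Week 2: opening $6,476.10; interest $77.71 → $6,553.81; payment $1,051.86; balance $5,501.95
Week 3: opening $5,501.95; interest $66.02 → $5,567.97; payment $1,344.98; balance $4,222.99
Week 4: opening $4,222.99; interest $50.67 → $4,273.66; payment $1,638.10; balance $2,635.56
Week 5: opening $2,635.56; interest $31.62 → $2,667.18; payment $1,931.22; balance $735.96
Week 6: opening $735.96; interest $8.83 → $744.79; payment $744.79; balance $0.00
Total paid: $7,469.69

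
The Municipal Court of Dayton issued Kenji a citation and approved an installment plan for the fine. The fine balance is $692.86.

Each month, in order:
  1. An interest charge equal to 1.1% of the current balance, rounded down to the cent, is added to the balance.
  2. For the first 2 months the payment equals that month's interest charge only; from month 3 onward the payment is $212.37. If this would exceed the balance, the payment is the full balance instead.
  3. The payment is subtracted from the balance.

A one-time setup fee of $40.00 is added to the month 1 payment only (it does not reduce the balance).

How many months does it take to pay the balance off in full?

6

Month 1: opening $692.86; interest $7.62 → $700.48; payment $7.62 (+ $40.00 fee); balance $692.86
Month 2: opening $692.86; interest $7.62 → $700.48; payment $7.62; balance $692.86
Month 3: opening $692.86; interest $7.62 → $700.48; payment $212.37; balance $488.11
Month 4: opening $488.11; interest $5.36 → $493.47; payment $212.37; balance $281.10
Month 5: opening $281.10; interest $3.09 → $284.19; payment $212.37; balance $71.82
Month 6: opening $71.82; interest $0.79 → $72.61; payment $72.61; balance $0.00
Balance reaches $0.00 in month 6.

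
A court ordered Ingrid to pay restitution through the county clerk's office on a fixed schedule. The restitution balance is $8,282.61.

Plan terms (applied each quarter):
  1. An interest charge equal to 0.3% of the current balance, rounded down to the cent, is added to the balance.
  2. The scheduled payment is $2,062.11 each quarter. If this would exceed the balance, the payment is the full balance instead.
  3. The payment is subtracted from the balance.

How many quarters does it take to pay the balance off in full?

Quarter 1: $8,282.61 +$24.84 interest = $8,307.45; pay $2,062.11 → $6,245.34
Quarter 2: $6,245.34 +$18.73 interest = $6,264.07; pay $2,062.11 → $4,201.96
Quarter 3: $4,201.96 +$12.60 interest = $4,214.56; pay $2,062.11 → $2,152.45
Quarter 4: $2,152.45 +$6.45 interest = $2,158.90; pay $2,062.11 → $96.79
Quarter 5: $96.79 +$0.29 interest = $97.08; pay $97.08 → $0.00
Balance reaches $0.00 in quarter 5.

5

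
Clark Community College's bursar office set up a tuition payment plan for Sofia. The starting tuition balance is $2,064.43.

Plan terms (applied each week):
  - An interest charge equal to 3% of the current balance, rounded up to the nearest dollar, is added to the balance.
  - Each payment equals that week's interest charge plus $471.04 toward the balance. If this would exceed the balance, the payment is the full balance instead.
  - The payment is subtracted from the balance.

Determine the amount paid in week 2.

$519.04

Week 1: opening $2,064.43; interest $62.00 → $2,126.43; payment $533.04; balance $1,593.39
Week 2: opening $1,593.39; interest $48.00 → $1,641.39; payment $519.04; balance $1,122.35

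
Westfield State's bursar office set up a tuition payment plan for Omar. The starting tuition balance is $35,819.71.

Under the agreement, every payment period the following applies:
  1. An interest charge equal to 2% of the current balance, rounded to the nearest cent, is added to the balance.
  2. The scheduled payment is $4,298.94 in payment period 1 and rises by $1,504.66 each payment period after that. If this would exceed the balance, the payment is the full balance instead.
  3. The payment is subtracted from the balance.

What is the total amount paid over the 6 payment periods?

$38,403.25

Payment period 1: $35,819.71 +$716.39 interest = $36,536.10; pay $4,298.94 → $32,237.16
Payment period 2: $32,237.16 +$644.74 interest = $32,881.90; pay $5,803.60 → $27,078.30
Payment period 3: $27,078.30 +$541.57 interest = $27,619.87; pay $7,308.26 → $20,311.61
Payment period 4: $20,311.61 +$406.23 interest = $20,717.84; pay $8,812.92 → $11,904.92
Payment period 5: $11,904.92 +$238.10 interest = $12,143.02; pay $10,317.58 → $1,825.44
Payment period 6: $1,825.44 +$36.51 interest = $1,861.95; pay $1,861.95 → $0.00
Total paid: $38,403.25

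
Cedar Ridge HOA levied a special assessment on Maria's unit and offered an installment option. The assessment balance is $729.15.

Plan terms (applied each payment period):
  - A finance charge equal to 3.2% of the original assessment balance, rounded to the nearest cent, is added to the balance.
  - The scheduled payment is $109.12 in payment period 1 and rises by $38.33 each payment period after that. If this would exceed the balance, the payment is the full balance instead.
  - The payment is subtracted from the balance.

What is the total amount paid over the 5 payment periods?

Payment period 1: $729.15 +$23.33 interest = $752.48; pay $109.12 → $643.36
Payment period 2: $643.36 +$23.33 interest = $666.69; pay $147.45 → $519.24
Payment period 3: $519.24 +$23.33 interest = $542.57; pay $185.78 → $356.79
Payment period 4: $356.79 +$23.33 interest = $380.12; pay $224.11 → $156.01
Payment period 5: $156.01 +$23.33 interest = $179.34; pay $179.34 → $0.00
Total paid: $845.80

$845.80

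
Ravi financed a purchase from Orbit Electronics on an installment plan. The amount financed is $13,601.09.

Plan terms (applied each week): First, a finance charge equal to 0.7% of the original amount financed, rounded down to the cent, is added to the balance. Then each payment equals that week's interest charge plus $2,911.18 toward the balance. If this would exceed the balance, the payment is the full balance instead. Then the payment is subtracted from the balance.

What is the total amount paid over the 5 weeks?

Week 1: opening $13,601.09; interest $95.20 → $13,696.29; payment $3,006.38; balance $10,689.91
Week 2: opening $10,689.91; interest $95.20 → $10,785.11; payment $3,006.38; balance $7,778.73
Week 3: opening $7,778.73; interest $95.20 → $7,873.93; payment $3,006.38; balance $4,867.55
Week 4: opening $4,867.55; interest $95.20 → $4,962.75; payment $3,006.38; balance $1,956.37
Week 5: opening $1,956.37; interest $95.20 → $2,051.57; payment $2,051.57; balance $0.00
Total paid: $14,077.09

$14,077.09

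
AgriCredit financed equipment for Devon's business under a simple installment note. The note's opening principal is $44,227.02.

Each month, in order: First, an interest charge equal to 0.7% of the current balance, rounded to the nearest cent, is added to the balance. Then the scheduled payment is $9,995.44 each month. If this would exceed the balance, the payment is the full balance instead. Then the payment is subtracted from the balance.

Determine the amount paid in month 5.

Month 1: opening $44,227.02; interest $309.59 → $44,536.61; payment $9,995.44; balance $34,541.17
Month 2: opening $34,541.17; interest $241.79 → $34,782.96; payment $9,995.44; balance $24,787.52
Month 3: opening $24,787.52; interest $173.51 → $24,961.03; payment $9,995.44; balance $14,965.59
Month 4: opening $14,965.59; interest $104.76 → $15,070.35; payment $9,995.44; balance $5,074.91
Month 5: opening $5,074.91; interest $35.52 → $5,110.43; payment $5,110.43; balance $0.00

$5,110.43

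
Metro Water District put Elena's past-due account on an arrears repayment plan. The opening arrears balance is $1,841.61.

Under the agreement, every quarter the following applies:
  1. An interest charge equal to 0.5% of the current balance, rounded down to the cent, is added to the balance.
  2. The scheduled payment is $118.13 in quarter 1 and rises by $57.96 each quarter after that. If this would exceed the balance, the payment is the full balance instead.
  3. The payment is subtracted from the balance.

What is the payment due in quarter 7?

Quarter 1: opening $1,841.61; interest $9.20 → $1,850.81; payment $118.13; balance $1,732.68
Quarter 2: opening $1,732.68; interest $8.66 → $1,741.34; payment $176.09; balance $1,565.25
Quarter 3: opening $1,565.25; interest $7.82 → $1,573.07; payment $234.05; balance $1,339.02
Quarter 4: opening $1,339.02; interest $6.69 → $1,345.71; payment $292.01; balance $1,053.70
Quarter 5: opening $1,053.70; interest $5.26 → $1,058.96; payment $349.97; balance $708.99
Quarter 6: opening $708.99; interest $3.54 → $712.53; payment $407.93; balance $304.60
Quarter 7: opening $304.60; interest $1.52 → $306.12; payment $306.12; balance $0.00

$306.12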